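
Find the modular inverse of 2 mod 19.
2^(-1) ≡ 10 (mod 19). Verification: 2 × 10 = 20 ≡ 1 (mod 19)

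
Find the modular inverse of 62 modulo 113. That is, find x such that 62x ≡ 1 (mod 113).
31

Using Extended Euclidean Algorithm:
gcd(62, 113) = 1
Bezout coefficients: 62 × 31 + 113 × -17 = 1
So 62 × 31 ≡ 1 (mod 113)
The inverse is 31 mod 113 = 31
Verification: 62 × 31 = 1922 = 17 × 113 + 1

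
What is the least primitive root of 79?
3

A primitive root g modulo p has order p-1 = 78
Prime divisors of 78: [2, 3, 13]
g is a primitive root iff g^(78/q) ≢ 1 (mod 79) for each prime divisor q
Testing small values:
  g = 2: 2^39 ≡ 1, 2^26 ≡ 23, 2^6 ≡ 64 (mod 79) → 2^39 ≡ 1, not primitive root
  g = 3: 3^39 ≡ 78, 3^26 ≡ 23, 3^6 ≡ 18 (mod 79) → none is 1, primitive root!
The smallest primitive root is 3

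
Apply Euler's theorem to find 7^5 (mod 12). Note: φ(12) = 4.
By Euler: 7^{4} ≡ 1 (mod 12) since gcd(7, 12) = 1. 5 = 1×4 + 1. So 7^{5} ≡ 7^{1} ≡ 7 (mod 12)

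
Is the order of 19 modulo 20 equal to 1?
No, the actual order is 2, not 1.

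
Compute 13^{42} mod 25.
19

Using successive squaring:
Binary expansion of 42: 101010
Powers of 13 mod 25 (each is the square of the previous):
  13^1 ≡ 13 (mod 25)
  13^2 ≡ 13² = 169 ≡ 19 (mod 25)
  13^4 ≡ 19² = 361 ≡ 11 (mod 25)
  13^8 ≡ 11² = 121 ≡ 21 (mod 25)
  13^16 ≡ 21² = 441 ≡ 16 (mod 25)
  13^32 ≡ 16² = 256 ≡ 6 (mod 25)
42 = 32 + 8 + 2, so 13^42 = 13^32 × 13^8 × 13^2 ≡ 6 × 21 × 19 (mod 25)
Multiplying step by step:
  6 × 21 = 126 ≡ 1 (mod 25)
  1 × 19 = 19 ≡ 19 (mod 25)
Result: 13^42 ≡ 19 (mod 25)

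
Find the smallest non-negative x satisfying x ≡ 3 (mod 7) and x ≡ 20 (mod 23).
M = 7 × 23 = 161. M₁ = 23, y₁ ≡ 4 (mod 7). M₂ = 7, y₂ ≡ 10 (mod 23). x = 3×23×4 + 20×7×10 ≡ 66 (mod 161)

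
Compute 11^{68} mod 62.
19

Using successive squaring:
Binary expansion of 68: 1000100
Powers of 11 mod 62 (each is the square of the previous):
  11^1 ≡ 11 (mod 62)
  11^2 ≡ 11² = 121 ≡ 59 (mod 62)
  11^4 ≡ 59² = 3481 ≡ 9 (mod 62)
  11^8 ≡ 9² = 81 ≡ 19 (mod 62)
  11^16 ≡ 19² = 361 ≡ 51 (mod 62)
  11^32 ≡ 51² = 2601 ≡ 59 (mod 62)
  11^64 ≡ 59² = 3481 ≡ 9 (mod 62)
68 = 64 + 4, so 11^68 = 11^64 × 11^4 ≡ 9 × 9 (mod 62)
Multiplying step by step:
  9 × 9 = 81 ≡ 19 (mod 62)
Result: 11^68 ≡ 19 (mod 62)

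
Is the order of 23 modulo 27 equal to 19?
No, the actual order is 18, not 19.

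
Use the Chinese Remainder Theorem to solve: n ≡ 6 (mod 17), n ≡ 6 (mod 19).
6

Using the Chinese Remainder Theorem:
M = product of moduli = 323
For equation 1: M_1 = 19, 19 ≡ 2 (mod 17), inverse of 19 mod 17 is 9 (check: 2 × 9 = 18 ≡ 1 (mod 17))
For equation 2: M_2 = 17, 17 ≡ 17 (mod 19), inverse of 17 mod 19 is 9 (check: 17 × 9 = 153 ≡ 1 (mod 19))
Combine: n ≡ Σ r_i×M_i×(M_i⁻¹ mod m_i) = 6×19×9 + 6×17×9 = 1026 + 918 = 1944
1944 mod 323 = 6
n ≡ 6 (mod 323)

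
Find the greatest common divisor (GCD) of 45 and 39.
3

Using the Euclidean algorithm:
45 = 1 × 39 + 6
39 = 6 × 6 + 3
6 = 2 × 3 + 0

GCD(45, 39) = 3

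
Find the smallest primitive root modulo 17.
3

A primitive root g modulo p has order p-1 = 16
Prime divisors of 16: [2]
g is a primitive root iff g^(16/q) ≢ 1 (mod 17) for each prime divisor q
Testing small values:
  g = 2: 2^8 ≡ 1 (mod 17) → 2^8 ≡ 1, not primitive root
  g = 3: 3^8 ≡ 16 (mod 17) → none is 1, primitive root!
The smallest primitive root is 3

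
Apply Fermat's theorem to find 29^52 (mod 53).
By Fermat's Little Theorem, 29^{52} ≡ 1 (mod 53) since 53 is prime and gcd(29, 53) = 1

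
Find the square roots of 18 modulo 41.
The square roots of 18 mod 41 are 10 and 31. Verify: 10² = 100 ≡ 18 (mod 41)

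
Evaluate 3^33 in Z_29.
Using Fermat: 3^{28} ≡ 1 (mod 29). 33 ≡ 5 (mod 28). So 3^{33} ≡ 3^{5} ≡ 11 (mod 29)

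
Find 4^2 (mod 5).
2 = 2 (binary 10). Repeated squaring mod 5: 4^1 ≡ 4; 4^2 ≡ 4² = 16 ≡ 1. So 4^2 ≡ 1 (mod 5).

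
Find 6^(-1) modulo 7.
6

Using Extended Euclidean Algorithm:
gcd(6, 7) = 1
Bezout coefficients: 6 × -1 + 7 × 1 = 1
So 6 × -1 ≡ 1 (mod 7)
The inverse is -1 mod 7 = 6
Verification: 6 × 6 = 36 = 5 × 7 + 1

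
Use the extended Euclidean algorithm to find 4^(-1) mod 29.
Extended GCD: 4(-7) + 29(1) = 1. So 4^(-1) ≡ 22 ≡ 22 (mod 29). Verify: 4 × 22 = 88 ≡ 1 (mod 29)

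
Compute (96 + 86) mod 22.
6

(96 + 86) = 182
182 mod 22 = 6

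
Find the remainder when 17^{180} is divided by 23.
By Fermat: 17^{22} ≡ 1 (mod 23). 180 = 8×22 + 4. So 17^{180} ≡ 17^{4} ≡ 8 (mod 23)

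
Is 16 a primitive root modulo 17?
No

To verify, check if 16^(16/q) ≢ 1 (mod 17) for each prime divisor q of 16
Divisors of 16 = 16: [1, 2, 4, 8, 16]
  16^(16/2) = 16^8 ≡ 1 (mod 17)
Conclusion: 16 is not a primitive root modulo 17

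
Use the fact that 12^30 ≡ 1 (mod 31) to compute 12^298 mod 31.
By Fermat: 12^{30} ≡ 1 (mod 31). 298 ≡ 28 (mod 30). So 12^{298} ≡ 12^{28} ≡ 14 (mod 31)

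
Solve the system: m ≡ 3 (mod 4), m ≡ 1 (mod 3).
M = 4 × 3 = 12. M₁ = 3, y₁ ≡ 3 (mod 4). M₂ = 4, y₂ ≡ 1 (mod 3). m = 3×3×3 + 1×4×1 ≡ 7 (mod 12)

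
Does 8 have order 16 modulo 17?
p - 1 = 16 has prime divisors 2. Check 8^(16/q) mod 17 for each: 8^(16/2) = 8^8 ≡ 1 (mod 17). Since 8^8 ≡ 1 (mod 17), the order of 8 divides 8 (in fact the order is 8) ≠ 16, so it is not a primitive root.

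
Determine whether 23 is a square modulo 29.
By Euler's criterion: 23^{14} ≡ 1 (mod 29). Since this equals 1, 23 is a QR.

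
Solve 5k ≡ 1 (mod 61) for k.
49

Using Extended Euclidean Algorithm:
gcd(5, 61) = 1
Bezout coefficients: 5 × -12 + 61 × 1 = 1
So 5 × -12 ≡ 1 (mod 61)
The inverse is -12 mod 61 = 49
Verification: 5 × 49 = 245 = 4 × 61 + 1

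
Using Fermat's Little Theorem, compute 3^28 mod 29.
By Fermat's Little Theorem, 3^{28} ≡ 1 (mod 29) since 29 is prime and gcd(3, 29) = 1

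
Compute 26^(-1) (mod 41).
26^(-1) ≡ 30 (mod 41). Verification: 26 × 30 = 780 ≡ 1 (mod 41)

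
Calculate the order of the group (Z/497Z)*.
420

Prime factorization: 497 = 7 × 71
Using the formula φ(n) = n × Π(1 - 1/p) for each prime factor p:
φ(497) = 497 × (1 - 1/7) × (1 - 1/71)
φ(497) = 420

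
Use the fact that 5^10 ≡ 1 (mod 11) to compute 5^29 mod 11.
By Fermat: 5^{10} ≡ 1 (mod 11). 29 = 2×10 + 9. So 5^{29} ≡ 5^{9} ≡ 9 (mod 11)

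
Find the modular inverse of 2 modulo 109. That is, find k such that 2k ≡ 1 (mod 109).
55

Using Extended Euclidean Algorithm:
gcd(2, 109) = 1
Bezout coefficients: 2 × -54 + 109 × 1 = 1
So 2 × -54 ≡ 1 (mod 109)
The inverse is -54 mod 109 = 55
Verification: 2 × 55 = 110 = 1 × 109 + 1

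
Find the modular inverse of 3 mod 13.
3^(-1) ≡ 9 (mod 13). Verification: 3 × 9 = 27 ≡ 1 (mod 13)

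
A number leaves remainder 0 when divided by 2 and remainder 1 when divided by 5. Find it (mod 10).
M = 2 × 5 = 10. M₁ = 5, y₁ ≡ 1 (mod 2). M₂ = 2, y₂ ≡ 3 (mod 5). n = 0×5×1 + 1×2×3 ≡ 6 (mod 10)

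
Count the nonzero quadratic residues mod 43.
For prime 43, there are (p-1)/2 = (43-1)/2 = 21 quadratic residues (excluding 0).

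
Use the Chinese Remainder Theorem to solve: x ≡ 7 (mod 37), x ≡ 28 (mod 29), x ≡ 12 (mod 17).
4262

Using the Chinese Remainder Theorem:
M = product of moduli = 18241
For equation 1: M_1 = 493, 493 ≡ 12 (mod 37), inverse of 493 mod 37 is 34 (check: 12 × 34 = 408 ≡ 1 (mod 37))
For equation 2: M_2 = 629, 629 ≡ 20 (mod 29), inverse of 629 mod 29 is 16 (check: 20 × 16 = 320 ≡ 1 (mod 29))
For equation 3: M_3 = 1073, 1073 ≡ 2 (mod 17), inverse of 1073 mod 17 is 9 (check: 2 × 9 = 18 ≡ 1 (mod 17))
Combine: x ≡ Σ r_i×M_i×(M_i⁻¹ mod m_i) = 7×493×34 + 28×629×16 + 12×1073×9 = 117334 + 281792 + 115884 = 515010
515010 mod 18241 = 4262
x ≡ 4262 (mod 18241)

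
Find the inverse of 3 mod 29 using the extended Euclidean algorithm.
Extended GCD: 3(10) + 29(-1) = 1. So 3^(-1) ≡ 10 ≡ 10 (mod 29). Verify: 3 × 10 = 30 ≡ 1 (mod 29)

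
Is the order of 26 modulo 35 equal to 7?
No, the actual order is 6, not 7.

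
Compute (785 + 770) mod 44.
15

(785 + 770) = 1555
1555 mod 44 = 15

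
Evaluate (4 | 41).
(4/41) = 4^{20} mod 41 = 1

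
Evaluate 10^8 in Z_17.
8 = 8 (binary 1000). Repeated squaring mod 17: 10^1 ≡ 10; 10^2 ≡ 10² = 100 ≡ 15; 10^4 ≡ 15² = 225 ≡ 4; 10^8 ≡ 4² = 16 ≡ 16. So 10^8 ≡ 16 (mod 17).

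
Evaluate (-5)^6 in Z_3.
(-5) ≡ 1 (mod 3). 6 = 4 + 2 (binary 110). Repeated squaring mod 3: 1^1 ≡ 1; 1^2 ≡ 1² = 1 ≡ 1; 1^4 ≡ 1² = 1 ≡ 1. Multiply: (-5)^6 ≡ 1^4 × 1^2 ≡ 1 × 1 (mod 3): 1 × 1 = 1 ≡ 1. So (-5)^6 ≡ 1 (mod 3).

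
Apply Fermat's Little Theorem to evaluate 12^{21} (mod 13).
12

By Fermat's Little Theorem, a^(p-1) ≡ 1 (mod p) for prime p and gcd(a, p) = 1
Here p = 13, so 12^12 ≡ 1 (mod 13)
We can reduce the exponent: 21 mod 12 = 9
So 12^21 ≡ 12^9 (mod 13)
Computing: 12^9 mod 13 = 12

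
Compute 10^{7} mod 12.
4

Using successive squaring:
Binary expansion of 7: 111
Powers of 10 mod 12 (each is the square of the previous):
  10^1 ≡ 10 (mod 12)
  10^2 ≡ 10² = 100 ≡ 4 (mod 12)
  10^4 ≡ 4² = 16 ≡ 4 (mod 12)
7 = 4 + 2 + 1, so 10^7 = 10^4 × 10^2 × 10^1 ≡ 4 × 4 × 10 (mod 12)
Multiplying step by step:
  4 × 4 = 16 ≡ 4 (mod 12)
  4 × 10 = 40 ≡ 4 (mod 12)
Result: 10^7 ≡ 4 (mod 12)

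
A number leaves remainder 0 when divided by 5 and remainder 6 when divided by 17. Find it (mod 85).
M = 5 × 17 = 85. M₁ = 17, y₁ ≡ 3 (mod 5). M₂ = 5, y₂ ≡ 7 (mod 17). x = 0×17×3 + 6×5×7 ≡ 40 (mod 85)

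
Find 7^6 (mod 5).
7 ≡ 2 (mod 5). 6 = 4 + 2 (binary 110). Repeated squaring mod 5: 2^1 ≡ 2; 2^2 ≡ 2² = 4 ≡ 4; 2^4 ≡ 4² = 16 ≡ 1. Multiply: 7^6 ≡ 2^4 × 2^2 ≡ 1 × 4 (mod 5): 1 × 4 = 4 ≡ 4. So 7^6 ≡ 4 (mod 5).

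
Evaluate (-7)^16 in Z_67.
Using repeated squaring. (-7) ≡ 60 (mod 67). 16 = 16 (binary 10000). Repeated squaring mod 67: 60^1 ≡ 60; 60^2 ≡ 60² = 3600 ≡ 49; 60^4 ≡ 49² = 2401 ≡ 56; 60^8 ≡ 56² = 3136 ≡ 54; 60^16 ≡ 54² = 2916 ≡ 35. So (-7)^16 ≡ 35 (mod 67).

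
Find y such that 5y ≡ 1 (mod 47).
5^(-1) ≡ 19 (mod 47). Verification: 5 × 19 = 95 ≡ 1 (mod 47)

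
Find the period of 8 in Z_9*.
Powers of 8 mod 9: 8^1≡8, 8^2≡1. Order = 2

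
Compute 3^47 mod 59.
Using repeated squaring. 47 = 32 + 8 + 4 + 2 + 1 (binary 101111). Repeated squaring mod 59: 3^1 ≡ 3; 3^2 ≡ 3² = 9 ≡ 9; 3^4 ≡ 9² = 81 ≡ 22; 3^8 ≡ 22² = 484 ≡ 12; 3^16 ≡ 12² = 144 ≡ 26; 3^32 ≡ 26² = 676 ≡ 27. Multiply: 3^47 = 3^32 × 3^8 × 3^4 × 3^2 × 3^1 ≡ 27 × 12 × 22 × 9 × 3 (mod 59): 27 × 12 = 324 ≡ 29; 29 × 22 = 638 ≡ 48; 48 × 9 = 432 ≡ 19; 19 × 3 = 57 ≡ 57. So 3^47 ≡ 57 (mod 59).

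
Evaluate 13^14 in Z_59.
Using repeated squaring. 14 = 8 + 4 + 2 (binary 1110). Repeated squaring mod 59: 13^1 ≡ 13; 13^2 ≡ 13² = 169 ≡ 51; 13^4 ≡ 51² = 2601 ≡ 5; 13^8 ≡ 5² = 25 ≡ 25. Multiply: 13^14 = 13^8 × 13^4 × 13^2 ≡ 25 × 5 × 51 (mod 59): 25 × 5 = 125 ≡ 7; 7 × 51 = 357 ≡ 3. So 13^14 ≡ 3 (mod 59).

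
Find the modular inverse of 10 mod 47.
10^(-1) ≡ 33 (mod 47). Verification: 10 × 33 = 330 ≡ 1 (mod 47)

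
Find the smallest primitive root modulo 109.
p - 1 = 108 has prime divisors 2, 3. h is a primitive root mod 109 iff h^(108/q) ≢ 1 (mod 109) for each such q.
h = 2: 2^54 ≡ 108, 2^36 ≡ 1 (mod 109); 2^36 ≡ 1, so not a primitive root.
h = 3: 3^54 ≡ 1, 3^36 ≡ 63 (mod 109); 3^54 ≡ 1, so not a primitive root.
h = 4: 4^54 ≡ 1, 4^36 ≡ 1 (mod 109); 4^54 ≡ 1, so not a primitive root.
h = 5: 5^54 ≡ 1, 5^36 ≡ 63 (mod 109); 5^54 ≡ 1, so not a primitive root.
h = 6: 6^54 ≡ 108, 6^36 ≡ 63 (mod 109); none is 1, so 6 has order 108 and is a primitive root.
The smallest primitive root mod 109 is g = 6.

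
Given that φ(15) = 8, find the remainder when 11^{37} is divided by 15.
By Euler: 11^{8} ≡ 1 (mod 15) since gcd(11, 15) = 1. 37 = 4×8 + 5. So 11^{37} ≡ 11^{5} ≡ 11 (mod 15)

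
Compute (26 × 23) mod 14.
10

(26 × 23) = 598
598 mod 14 = 10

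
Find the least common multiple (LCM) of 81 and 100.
8100

First find GCD(81, 100) using the Euclidean algorithm:
81 = 0 × 100 + 81
100 = 1 × 81 + 19
81 = 4 × 19 + 5
19 = 3 × 5 + 4
5 = 1 × 4 + 1
4 = 4 × 1 + 0
GCD(81, 100) = 1

LCM formula: LCM(a, b) = (a × b) / GCD(a, b)
LCM(81, 100) = (81 × 100) / 1
LCM(81, 100) = 8100 / 1
LCM(81, 100) = 8100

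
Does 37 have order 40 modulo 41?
p - 1 = 40 has prime divisors 2, 5. Check 37^(40/q) mod 41 for each: 37^(40/2) = 37^20 ≡ 1, 37^(40/5) = 37^8 ≡ 18 (mod 41). Since 37^20 ≡ 1 (mod 41), the order of 37 divides 20 (in fact the order is 5) ≠ 40, so it is not a primitive root.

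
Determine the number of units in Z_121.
110

Prime factorization: 121 = 11^2
Using the formula φ(n) = n × Π(1 - 1/p) for each prime factor p:
φ(121) = 121 × (1 - 1/11)
φ(121) = 110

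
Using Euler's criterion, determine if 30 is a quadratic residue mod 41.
By Euler's criterion: 30^{20} ≡ 40 (mod 41). Since this equals -1 (≡ 40), 30 is not a QR.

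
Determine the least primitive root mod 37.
p - 1 = 36 has prime divisors 2, 3. h is a primitive root mod 37 iff h^(36/q) ≢ 1 (mod 37) for each such q.
h = 2: 2^18 ≡ 36, 2^12 ≡ 26 (mod 37); none is 1, so 2 has order 36 and is a primitive root.
The smallest primitive root mod 37 is g = 2.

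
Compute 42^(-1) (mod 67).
42^(-1) ≡ 8 (mod 67). Verification: 42 × 8 = 336 ≡ 1 (mod 67)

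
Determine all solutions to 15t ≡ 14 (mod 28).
14

Since gcd(15, 28) = 1 divides 14, a solution exists.
Multiply both sides by the inverse of 15 mod 28:
  15^(-1) mod 28 = 15
  x ≡ 15 × 14 ≡ 210 ≡ 14 (mod 28)
Verification: 15 × 14 = 210 = 7 × 28 + 14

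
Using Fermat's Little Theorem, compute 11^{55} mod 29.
8

By Fermat's Little Theorem, a^(p-1) ≡ 1 (mod p) for prime p and gcd(a, p) = 1
Here p = 29, so 11^28 ≡ 1 (mod 29)
We can reduce the exponent: 55 mod 28 = 27
So 11^55 ≡ 11^27 (mod 29)
Computing: 11^27 mod 29 = 8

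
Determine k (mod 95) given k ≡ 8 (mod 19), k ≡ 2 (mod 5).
27

Using the Chinese Remainder Theorem:
M = product of moduli = 95
For equation 1: M_1 = 5, 5 ≡ 5 (mod 19), inverse of 5 mod 19 is 4 (check: 5 × 4 = 20 ≡ 1 (mod 19))
For equation 2: M_2 = 19, 19 ≡ 4 (mod 5), inverse of 19 mod 5 is 4 (check: 4 × 4 = 16 ≡ 1 (mod 5))
Combine: k ≡ Σ r_i×M_i×(M_i⁻¹ mod m_i) = 8×5×4 + 2×19×4 = 160 + 152 = 312
312 mod 95 = 27
k ≡ 27 (mod 95)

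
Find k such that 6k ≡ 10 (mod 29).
21

Since gcd(6, 29) = 1 divides 10, a solution exists.
Multiply both sides by the inverse of 6 mod 29:
  6^(-1) mod 29 = 5
  x ≡ 5 × 10 ≡ 50 ≡ 21 (mod 29)
Verification: 6 × 21 = 126 = 4 × 29 + 10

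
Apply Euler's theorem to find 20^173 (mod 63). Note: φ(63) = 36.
By Euler: 20^{36} ≡ 1 (mod 63) since gcd(20, 63) = 1. 173 = 4×36 + 29. So 20^{173} ≡ 20^{29} ≡ 41 (mod 63)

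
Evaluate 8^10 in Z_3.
8 ≡ 2 (mod 3). 10 = 8 + 2 (binary 1010). Repeated squaring mod 3: 2^1 ≡ 2; 2^2 ≡ 2² = 4 ≡ 1; 2^4 ≡ 1² = 1 ≡ 1; 2^8 ≡ 1² = 1 ≡ 1. Multiply: 8^10 ≡ 2^8 × 2^2 ≡ 1 × 1 (mod 3): 1 × 1 = 1 ≡ 1. So 8^10 ≡ 1 (mod 3).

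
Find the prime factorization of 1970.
2 × 5 × 197

Divide by primes starting from smallest:
1970 ÷ 2 = 985
985 ÷ 5 = 197
197 ÷ 197 = 1

1970 = 2 × 5 × 197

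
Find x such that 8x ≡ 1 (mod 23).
8^(-1) ≡ 3 (mod 23). Verification: 8 × 3 = 24 ≡ 1 (mod 23)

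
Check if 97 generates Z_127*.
p - 1 = 126 has prime divisors 2, 3, 7. Check 97^(126/q) mod 127 for each: 97^(126/2) = 97^63 ≡ 126, 97^(126/3) = 97^42 ≡ 107, 97^(126/7) = 97^18 ≡ 32 (mod 127). None of these is 1, so 97 has order 126 = φ(127), so it is a primitive root mod 127.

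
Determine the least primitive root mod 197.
p - 1 = 196 has prime divisors 2, 7. h is a primitive root mod 197 iff h^(196/q) ≢ 1 (mod 197) for each such q.
h = 2: 2^98 ≡ 196, 2^28 ≡ 104 (mod 197); none is 1, so 2 has order 196 and is a primitive root.
The smallest primitive root mod 197 is g = 2.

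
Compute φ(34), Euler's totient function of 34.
16

Prime factorization: 34 = 2 × 17
Using the formula φ(n) = n × Π(1 - 1/p) for each prime factor p:
φ(34) = 34 × (1 - 1/2) × (1 - 1/17)
φ(34) = 16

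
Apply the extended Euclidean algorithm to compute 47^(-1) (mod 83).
Extended GCD: 47(-30) + 83(17) = 1. So 47^(-1) ≡ 53 ≡ 53 (mod 83). Verify: 47 × 53 = 2491 ≡ 1 (mod 83)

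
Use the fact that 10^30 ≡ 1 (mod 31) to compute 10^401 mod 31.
By Fermat: 10^{30} ≡ 1 (mod 31). 401 ≡ 11 (mod 30). So 10^{401} ≡ 10^{11} ≡ 19 (mod 31)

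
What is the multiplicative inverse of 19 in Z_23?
17

Using Extended Euclidean Algorithm:
gcd(19, 23) = 1
Bezout coefficients: 19 × -6 + 23 × 5 = 1
So 19 × -6 ≡ 1 (mod 23)
The inverse is -6 mod 23 = 17
Verification: 19 × 17 = 323 = 14 × 23 + 1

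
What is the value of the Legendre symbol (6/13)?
(6/13) = 6^{6} mod 13 = -1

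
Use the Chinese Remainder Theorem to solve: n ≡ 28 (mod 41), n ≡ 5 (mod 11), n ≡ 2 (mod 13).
1094

Using the Chinese Remainder Theorem:
M = product of moduli = 5863
For equation 1: M_1 = 143, 143 ≡ 20 (mod 41), inverse of 143 mod 41 is 39 (check: 20 × 39 = 780 ≡ 1 (mod 41))
For equation 2: M_2 = 533, 533 ≡ 5 (mod 11), inverse of 533 mod 11 is 9 (check: 5 × 9 = 45 ≡ 1 (mod 11))
For equation 3: M_3 = 451, 451 ≡ 9 (mod 13), inverse of 451 mod 13 is 3 (check: 9 × 3 = 27 ≡ 1 (mod 13))
Combine: n ≡ Σ r_i×M_i×(M_i⁻¹ mod m_i) = 28×143×39 + 5×533×9 + 2×451×3 = 156156 + 23985 + 2706 = 182847
182847 mod 5863 = 1094
n ≡ 1094 (mod 5863)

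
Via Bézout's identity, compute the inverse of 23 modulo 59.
Extended GCD: 23(18) + 59(-7) = 1. So 23^(-1) ≡ 18 ≡ 18 (mod 59). Verify: 23 × 18 = 414 ≡ 1 (mod 59)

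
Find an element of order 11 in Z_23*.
2 has order 11 mod 23 since 2^{11} ≡ 1 (mod 23) and no smaller power works.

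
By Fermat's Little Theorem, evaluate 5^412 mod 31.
By Fermat: 5^{30} ≡ 1 (mod 31). 412 ≡ 22 (mod 30). So 5^{412} ≡ 5^{22} ≡ 5 (mod 31)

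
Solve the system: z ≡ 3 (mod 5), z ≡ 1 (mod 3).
M = 5 × 3 = 15. M₁ = 3, y₁ ≡ 2 (mod 5). M₂ = 5, y₂ ≡ 2 (mod 3). z = 3×3×2 + 1×5×2 ≡ 13 (mod 15)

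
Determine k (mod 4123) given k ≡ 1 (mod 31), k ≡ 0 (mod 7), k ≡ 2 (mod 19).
2016

Using the Chinese Remainder Theorem:
M = product of moduli = 4123
For equation 1: M_1 = 133, 133 ≡ 9 (mod 31), inverse of 133 mod 31 is 7 (check: 9 × 7 = 63 ≡ 1 (mod 31))
For equation 2: M_2 = 589, 589 ≡ 1 (mod 7), inverse of 589 mod 7 is 1 (check: 1 × 1 = 1 ≡ 1 (mod 7))
For equation 3: M_3 = 217, 217 ≡ 8 (mod 19), inverse of 217 mod 19 is 12 (check: 8 × 12 = 96 ≡ 1 (mod 19))
Combine: k ≡ Σ r_i×M_i×(M_i⁻¹ mod m_i) = 1×133×7 + 0×589×1 + 2×217×12 = 931 + 0 + 5208 = 6139
6139 mod 4123 = 2016
k ≡ 2016 (mod 4123)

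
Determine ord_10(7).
Powers of 7 mod 10: 7^1≡7, 7^2≡9, 7^3≡3, 7^4≡1. Order = 4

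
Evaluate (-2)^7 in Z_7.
(-2) ≡ 5 (mod 7). 7 = 4 + 2 + 1 (binary 111). Repeated squaring mod 7: 5^1 ≡ 5; 5^2 ≡ 5² = 25 ≡ 4; 5^4 ≡ 4² = 16 ≡ 2. Multiply: (-2)^7 ≡ 5^4 × 5^2 × 5^1 ≡ 2 × 4 × 5 (mod 7): 2 × 4 = 8 ≡ 1; 1 × 5 = 5 ≡ 5. So (-2)^7 ≡ 5 (mod 7).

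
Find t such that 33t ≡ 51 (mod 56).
27

Since gcd(33, 56) = 1 divides 51, a solution exists.
Multiply both sides by the inverse of 33 mod 56:
  33^(-1) mod 56 = 17
  x ≡ 17 × 51 ≡ 867 ≡ 27 (mod 56)
Verification: 33 × 27 = 891 = 15 × 56 + 51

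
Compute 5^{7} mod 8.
5

Using successive squaring:
Binary expansion of 7: 111
Powers of 5 mod 8 (each is the square of the previous):
  5^1 ≡ 5 (mod 8)
  5^2 ≡ 5² = 25 ≡ 1 (mod 8)
  5^4 ≡ 1² = 1 ≡ 1 (mod 8)
7 = 4 + 2 + 1, so 5^7 = 5^4 × 5^2 × 5^1 ≡ 1 × 1 × 5 (mod 8)
Multiplying step by step:
  1 × 1 = 1 ≡ 1 (mod 8)
  1 × 5 = 5 ≡ 5 (mod 8)
Result: 5^7 ≡ 5 (mod 8)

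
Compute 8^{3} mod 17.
2

Using successive squaring:
Binary expansion of 3: 11
Powers of 8 mod 17 (each is the square of the previous):
  8^1 ≡ 8 (mod 17)
  8^2 ≡ 8² = 64 ≡ 13 (mod 17)
3 = 2 + 1, so 8^3 = 8^2 × 8^1 ≡ 13 × 8 (mod 17)
Multiplying step by step:
  13 × 8 = 104 ≡ 2 (mod 17)
Result: 8^3 ≡ 2 (mod 17)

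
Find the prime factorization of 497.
7 × 71

Divide by primes starting from smallest:
497 ÷ 7 = 71
71 ÷ 71 = 1

497 = 7 × 71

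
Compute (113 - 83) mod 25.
5

(113 - 83) = 30
30 mod 25 = 5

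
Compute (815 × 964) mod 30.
20

(815 × 964) = 785660
785660 mod 30 = 20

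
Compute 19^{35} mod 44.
43

Using successive squaring:
Binary expansion of 35: 100011
Powers of 19 mod 44 (each is the square of the previous):
  19^1 ≡ 19 (mod 44)
  19^2 ≡ 19² = 361 ≡ 9 (mod 44)
  19^4 ≡ 9² = 81 ≡ 37 (mod 44)
  19^8 ≡ 37² = 1369 ≡ 5 (mod 44)
  19^16 ≡ 5² = 25 ≡ 25 (mod 44)
  19^32 ≡ 25² = 625 ≡ 9 (mod 44)
35 = 32 + 2 + 1, so 19^35 = 19^32 × 19^2 × 19^1 ≡ 9 × 9 × 19 (mod 44)
Multiplying step by step:
  9 × 9 = 81 ≡ 37 (mod 44)
  37 × 19 = 703 ≡ 43 (mod 44)
Result: 19^35 ≡ 43 (mod 44)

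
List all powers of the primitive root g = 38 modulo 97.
g^1, g^2, ..., g^{96} mod 97: {38, 86, 67, 24, 39, 27, 56, 91, 63, 66, 83, 50, 57, 32, 52, 36, 10, 89, 84, 88, 46, 2, 76, 75, 37, 48, 78, 54, 15, 85, 29, 35, 69, 3, 17, 64, 7, 72, 20, 81, 71, 79, 92, 4, 55, 53, 74, 96, 59, 11, 30, 73, 58, 70, 41, 6, 34, 31, 14, 47, 40, 65, 45, 61, 87, 8, 13, 9, 51, 95, 21, 22, 60, 49, 19, 43, 82, 12, 68, 62, 28, 94, 80, 33, 90, 25, 77, 16, 26, 18, 5, 93, 42, 44, 23, 1}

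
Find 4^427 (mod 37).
Using Fermat: 4^{36} ≡ 1 (mod 37). 427 ≡ 31 (mod 36). So 4^{427} ≡ 4^{31} ≡ 3 (mod 37)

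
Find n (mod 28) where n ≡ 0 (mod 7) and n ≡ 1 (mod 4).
M = 7 × 4 = 28. M₁ = 4, y₁ ≡ 2 (mod 7). M₂ = 7, y₂ ≡ 3 (mod 4). n = 0×4×2 + 1×7×3 ≡ 21 (mod 28)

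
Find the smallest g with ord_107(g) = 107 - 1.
p - 1 = 106 has prime divisors 2, 53. h is a primitive root mod 107 iff h^(106/q) ≢ 1 (mod 107) for each such q.
h = 2: 2^53 ≡ 106, 2^2 ≡ 4 (mod 107); none is 1, so 2 has order 106 and is a primitive root.
The smallest primitive root mod 107 is g = 2.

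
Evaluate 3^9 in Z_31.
9 = 8 + 1 (binary 1001). Repeated squaring mod 31: 3^1 ≡ 3; 3^2 ≡ 3² = 9 ≡ 9; 3^4 ≡ 9² = 81 ≡ 19; 3^8 ≡ 19² = 361 ≡ 20. Multiply: 3^9 = 3^8 × 3^1 ≡ 20 × 3 (mod 31): 20 × 3 = 60 ≡ 29. So 3^9 ≡ 29 (mod 31).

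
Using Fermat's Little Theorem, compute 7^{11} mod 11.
7

By Fermat's Little Theorem, a^(p-1) ≡ 1 (mod p) for prime p and gcd(a, p) = 1
Here p = 11, so 7^10 ≡ 1 (mod 11)
We can reduce the exponent: 11 mod 10 = 1
So 7^11 ≡ 7^1 (mod 11)
Computing: 7^1 mod 11 = 7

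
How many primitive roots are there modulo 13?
4

The number of primitive roots modulo p is φ(p-1) = φ(12)
φ(12) = 4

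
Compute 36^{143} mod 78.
30

Using successive squaring:
Binary expansion of 143: 10001111
Powers of 36 mod 78 (each is the square of the previous):
  36^1 ≡ 36 (mod 78)
  36^2 ≡ 36² = 1296 ≡ 48 (mod 78)
  36^4 ≡ 48² = 2304 ≡ 42 (mod 78)
  36^8 ≡ 42² = 1764 ≡ 48 (mod 78)
  36^16 ≡ 48² = 2304 ≡ 42 (mod 78)
  36^32 ≡ 42² = 1764 ≡ 48 (mod 78)
  36^64 ≡ 48² = 2304 ≡ 42 (mod 78)
  36^128 ≡ 42² = 1764 ≡ 48 (mod 78)
143 = 128 + 8 + 4 + 2 + 1, so 36^143 = 36^128 × 36^8 × 36^4 × 36^2 × 36^1 ≡ 48 × 48 × 42 × 48 × 36 (mod 78)
Multiplying step by step:
  48 × 48 = 2304 ≡ 42 (mod 78)
  42 × 42 = 1764 ≡ 48 (mod 78)
  48 × 48 = 2304 ≡ 42 (mod 78)
  42 × 36 = 1512 ≡ 30 (mod 78)
Result: 36^143 ≡ 30 (mod 78)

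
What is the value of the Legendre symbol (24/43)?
(24/43) = 24^{21} mod 43 = 1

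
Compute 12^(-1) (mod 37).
12^(-1) ≡ 34 (mod 37). Verification: 12 × 34 = 408 ≡ 1 (mod 37)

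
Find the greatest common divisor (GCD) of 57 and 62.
1

Using the Euclidean algorithm:
57 = 0 × 62 + 57
62 = 1 × 57 + 5
57 = 11 × 5 + 2
5 = 2 × 2 + 1
2 = 2 × 1 + 0

GCD(57, 62) = 1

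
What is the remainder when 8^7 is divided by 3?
8 ≡ 2 (mod 3). 7 = 4 + 2 + 1 (binary 111). Repeated squaring mod 3: 2^1 ≡ 2; 2^2 ≡ 2² = 4 ≡ 1; 2^4 ≡ 1² = 1 ≡ 1. Multiply: 8^7 ≡ 2^4 × 2^2 × 2^1 ≡ 1 × 1 × 2 (mod 3): 1 × 1 = 1 ≡ 1; 1 × 2 = 2 ≡ 2. So 8^7 ≡ 2 (mod 3).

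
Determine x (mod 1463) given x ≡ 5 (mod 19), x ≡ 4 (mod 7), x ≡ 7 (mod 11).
480

Using the Chinese Remainder Theorem:
M = product of moduli = 1463
For equation 1: M_1 = 77, 77 ≡ 1 (mod 19), inverse of 77 mod 19 is 1 (check: 1 × 1 = 1 ≡ 1 (mod 19))
For equation 2: M_2 = 209, 209 ≡ 6 (mod 7), inverse of 209 mod 7 is 6 (check: 6 × 6 = 36 ≡ 1 (mod 7))
For equation 3: M_3 = 133, 133 ≡ 1 (mod 11), inverse of 133 mod 11 is 1 (check: 1 × 1 = 1 ≡ 1 (mod 11))
Combine: x ≡ Σ r_i×M_i×(M_i⁻¹ mod m_i) = 5×77×1 + 4×209×6 + 7×133×1 = 385 + 5016 + 931 = 6332
6332 mod 1463 = 480
x ≡ 480 (mod 1463)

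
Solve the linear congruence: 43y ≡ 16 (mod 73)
53

Since gcd(43, 73) = 1 divides 16, a solution exists.
Multiply both sides by the inverse of 43 mod 73:
  43^(-1) mod 73 = 17
  x ≡ 17 × 16 ≡ 272 ≡ 53 (mod 73)
Verification: 43 × 53 = 2279 = 31 × 73 + 16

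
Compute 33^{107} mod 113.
79

Using successive squaring:
Binary expansion of 107: 1101011
Powers of 33 mod 113 (each is the square of the previous):
  33^1 ≡ 33 (mod 113)
  33^2 ≡ 33² = 1089 ≡ 72 (mod 113)
  33^4 ≡ 72² = 5184 ≡ 99 (mod 113)
  33^8 ≡ 99² = 9801 ≡ 83 (mod 113)
  33^16 ≡ 83² = 6889 ≡ 109 (mod 113)
  33^32 ≡ 109² = 11881 ≡ 16 (mod 113)
  33^64 ≡ 16² = 256 ≡ 30 (mod 113)
107 = 64 + 32 + 8 + 2 + 1, so 33^107 = 33^64 × 33^32 × 33^8 × 33^2 × 33^1 ≡ 30 × 16 × 83 × 72 × 33 (mod 113)
Multiplying step by step:
  30 × 16 = 480 ≡ 28 (mod 113)
  28 × 83 = 2324 ≡ 64 (mod 113)
  64 × 72 = 4608 ≡ 88 (mod 113)
  88 × 33 = 2904 ≡ 79 (mod 113)
Result: 33^107 ≡ 79 (mod 113)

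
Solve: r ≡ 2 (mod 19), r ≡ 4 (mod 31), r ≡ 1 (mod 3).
M = 19 × 31 × 3 = 1767. M₁ = 93, y₁ ≡ 9 (mod 19). M₂ = 57, y₂ ≡ 6 (mod 31). M₃ = 589, y₃ ≡ 1 (mod 3). r = 2×93×9 + 4×57×6 + 1×589×1 ≡ 97 (mod 1767)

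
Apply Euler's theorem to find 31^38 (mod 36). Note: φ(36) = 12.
By Euler: 31^{12} ≡ 1 (mod 36) since gcd(31, 36) = 1. 38 = 3×12 + 2. So 31^{38} ≡ 31^{2} ≡ 25 (mod 36)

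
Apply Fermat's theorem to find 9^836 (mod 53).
By Fermat: 9^{52} ≡ 1 (mod 53). 836 ≡ 4 (mod 52). So 9^{836} ≡ 9^{4} ≡ 42 (mod 53)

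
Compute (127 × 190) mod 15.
10

(127 × 190) = 24130
24130 mod 15 = 10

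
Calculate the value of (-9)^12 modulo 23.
Using repeated squaring. (-9) ≡ 14 (mod 23). 12 = 8 + 4 (binary 1100). Repeated squaring mod 23: 14^1 ≡ 14; 14^2 ≡ 14² = 196 ≡ 12; 14^4 ≡ 12² = 144 ≡ 6; 14^8 ≡ 6² = 36 ≡ 13. Multiply: (-9)^12 ≡ 14^8 × 14^4 ≡ 13 × 6 (mod 23): 13 × 6 = 78 ≡ 9. So (-9)^12 ≡ 9 (mod 23).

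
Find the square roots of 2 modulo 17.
The square roots of 2 mod 17 are 6 and 11. Verify: 6² = 36 ≡ 2 (mod 17)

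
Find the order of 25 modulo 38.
Powers of 25 mod 38: 25^1≡25, 25^2≡17, 25^3≡7, 25^4≡23, 25^5≡5, 25^6≡11, 25^7≡9, 25^8≡35, 25^9≡1. Order = 9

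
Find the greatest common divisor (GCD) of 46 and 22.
2

Using the Euclidean algorithm:
46 = 2 × 22 + 2
22 = 11 × 2 + 0

GCD(46, 22) = 2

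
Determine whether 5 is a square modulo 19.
By Euler's criterion: 5^{9} ≡ 1 (mod 19). Since this equals 1, 5 is a QR.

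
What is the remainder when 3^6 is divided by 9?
6 = 4 + 2 (binary 110). Repeated squaring mod 9: 3^1 ≡ 3; 3^2 ≡ 3² = 9 ≡ 0; 3^4 ≡ 0² = 0 ≡ 0. Multiply: 3^6 = 3^4 × 3^2 ≡ 0 × 0 (mod 9): 0 × 0 = 0 ≡ 0. So 3^6 ≡ 0 (mod 9).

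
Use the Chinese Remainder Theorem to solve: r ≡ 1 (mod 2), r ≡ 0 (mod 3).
M = 2 × 3 = 6. M₁ = 3, y₁ ≡ 1 (mod 2). M₂ = 2, y₂ ≡ 2 (mod 3). r = 1×3×1 + 0×2×2 ≡ 3 (mod 6)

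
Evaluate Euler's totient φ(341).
300

Prime factorization: 341 = 11 × 31
Using the formula φ(n) = n × Π(1 - 1/p) for each prime factor p:
φ(341) = 341 × (1 - 1/11) × (1 - 1/31)
φ(341) = 300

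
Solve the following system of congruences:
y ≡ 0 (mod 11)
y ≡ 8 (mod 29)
66

Using the Chinese Remainder Theorem:
M = product of moduli = 319
For equation 1: M_1 = 29, 29 ≡ 7 (mod 11), inverse of 29 mod 11 is 8 (check: 7 × 8 = 56 ≡ 1 (mod 11))
For equation 2: M_2 = 11, 11 ≡ 11 (mod 29), inverse of 11 mod 29 is 8 (check: 11 × 8 = 88 ≡ 1 (mod 29))
Combine: y ≡ Σ r_i×M_i×(M_i⁻¹ mod m_i) = 0×29×8 + 8×11×8 = 0 + 704 = 704
704 mod 319 = 66
y ≡ 66 (mod 319)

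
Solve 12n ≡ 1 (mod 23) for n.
2

Using Extended Euclidean Algorithm:
gcd(12, 23) = 1
Bezout coefficients: 12 × 2 + 23 × -1 = 1
So 12 × 2 ≡ 1 (mod 23)
The inverse is 2 mod 23 = 2
Verification: 12 × 2 = 24 = 1 × 23 + 1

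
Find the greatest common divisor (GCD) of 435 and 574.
1

Using the Euclidean algorithm:
435 = 0 × 574 + 435
574 = 1 × 435 + 139
435 = 3 × 139 + 18
139 = 7 × 18 + 13
18 = 1 × 13 + 5
13 = 2 × 5 + 3
5 = 1 × 3 + 2
3 = 1 × 2 + 1
2 = 2 × 1 + 0

GCD(435, 574) = 1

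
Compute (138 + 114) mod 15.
12

(138 + 114) = 252
252 mod 15 = 12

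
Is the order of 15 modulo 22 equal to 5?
Yes, ord_22(15) = 5.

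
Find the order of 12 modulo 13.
Powers of 12 mod 13: 12^1≡12, 12^2≡1. Order = 2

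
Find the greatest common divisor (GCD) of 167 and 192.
1

Using the Euclidean algorithm:
167 = 0 × 192 + 167
192 = 1 × 167 + 25
167 = 6 × 25 + 17
25 = 1 × 17 + 8
17 = 2 × 8 + 1
8 = 8 × 1 + 0

GCD(167, 192) = 1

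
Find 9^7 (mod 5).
9 ≡ 4 (mod 5). 7 = 4 + 2 + 1 (binary 111). Repeated squaring mod 5: 4^1 ≡ 4; 4^2 ≡ 4² = 16 ≡ 1; 4^4 ≡ 1² = 1 ≡ 1. Multiply: 9^7 ≡ 4^4 × 4^2 × 4^1 ≡ 1 × 1 × 4 (mod 5): 1 × 1 = 1 ≡ 1; 1 × 4 = 4 ≡ 4. So 9^7 ≡ 4 (mod 5).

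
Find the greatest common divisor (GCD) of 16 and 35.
1

Using the Euclidean algorithm:
16 = 0 × 35 + 16
35 = 2 × 16 + 3
16 = 5 × 3 + 1
3 = 3 × 1 + 0

GCD(16, 35) = 1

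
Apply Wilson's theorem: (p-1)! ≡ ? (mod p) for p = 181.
By Wilson's theorem, (180)! ≡ -1 ≡ 180 (mod 181)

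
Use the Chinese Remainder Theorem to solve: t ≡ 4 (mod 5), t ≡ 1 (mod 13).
M = 5 × 13 = 65. M₁ = 13, y₁ ≡ 2 (mod 5). M₂ = 5, y₂ ≡ 8 (mod 13). t = 4×13×2 + 1×5×8 ≡ 14 (mod 65)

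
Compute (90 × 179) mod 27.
18

(90 × 179) = 16110
16110 mod 27 = 18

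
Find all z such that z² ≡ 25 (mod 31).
The square roots of 25 mod 31 are 5 and 26. Verify: 5² = 25 ≡ 25 (mod 31)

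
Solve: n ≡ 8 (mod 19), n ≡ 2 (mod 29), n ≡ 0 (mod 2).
M = 19 × 29 × 2 = 1102. M₁ = 58, y₁ ≡ 1 (mod 19). M₂ = 38, y₂ ≡ 13 (mod 29). M₃ = 551, y₃ ≡ 1 (mod 2). n = 8×58×1 + 2×38×13 + 0×551×1 ≡ 350 (mod 1102)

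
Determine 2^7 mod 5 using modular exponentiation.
7 = 4 + 2 + 1 (binary 111). Repeated squaring mod 5: 2^1 ≡ 2; 2^2 ≡ 2² = 4 ≡ 4; 2^4 ≡ 4² = 16 ≡ 1. Multiply: 2^7 = 2^4 × 2^2 × 2^1 ≡ 1 × 4 × 2 (mod 5): 1 × 4 = 4 ≡ 4; 4 × 2 = 8 ≡ 3. So 2^7 ≡ 3 (mod 5).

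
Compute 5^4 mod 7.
4 = 4 (binary 100). Repeated squaring mod 7: 5^1 ≡ 5; 5^2 ≡ 5² = 25 ≡ 4; 5^4 ≡ 4² = 16 ≡ 2. So 5^4 ≡ 2 (mod 7).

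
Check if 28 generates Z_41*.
p - 1 = 40 has prime divisors 2, 5. Check 28^(40/q) mod 41 for each: 28^(40/2) = 28^20 ≡ 40, 28^(40/5) = 28^8 ≡ 10 (mod 41). None of these is 1, so 28 has order 40 = φ(41), so it is a primitive root mod 41.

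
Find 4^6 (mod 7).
6 = 4 + 2 (binary 110). Repeated squaring mod 7: 4^1 ≡ 4; 4^2 ≡ 4² = 16 ≡ 2; 4^4 ≡ 2² = 4 ≡ 4. Multiply: 4^6 = 4^4 × 4^2 ≡ 4 × 2 (mod 7): 4 × 2 = 8 ≡ 1. So 4^6 ≡ 1 (mod 7).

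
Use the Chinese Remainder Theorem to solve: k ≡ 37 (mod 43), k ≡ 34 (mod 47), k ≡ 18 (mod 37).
62215

Using the Chinese Remainder Theorem:
M = product of moduli = 74777
For equation 1: M_1 = 1739, 1739 ≡ 19 (mod 43), inverse of 1739 mod 43 is 34 (check: 19 × 34 = 646 ≡ 1 (mod 43))
For equation 2: M_2 = 1591, 1591 ≡ 40 (mod 47), inverse of 1591 mod 47 is 20 (check: 40 × 20 = 800 ≡ 1 (mod 47))
For equation 3: M_3 = 2021, 2021 ≡ 23 (mod 37), inverse of 2021 mod 37 is 29 (check: 23 × 29 = 667 ≡ 1 (mod 37))
Combine: k ≡ Σ r_i×M_i×(M_i⁻¹ mod m_i) = 37×1739×34 + 34×1591×20 + 18×2021×29 = 2187662 + 1081880 + 1054962 = 4324504
4324504 mod 74777 = 62215
k ≡ 62215 (mod 74777)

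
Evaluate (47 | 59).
(47/59) = 47^{29} mod 59 = -1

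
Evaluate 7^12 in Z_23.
Using repeated squaring. 12 = 8 + 4 (binary 1100). Repeated squaring mod 23: 7^1 ≡ 7; 7^2 ≡ 7² = 49 ≡ 3; 7^4 ≡ 3² = 9 ≡ 9; 7^8 ≡ 9² = 81 ≡ 12. Multiply: 7^12 = 7^8 × 7^4 ≡ 12 × 9 (mod 23): 12 × 9 = 108 ≡ 16. So 7^12 ≡ 16 (mod 23).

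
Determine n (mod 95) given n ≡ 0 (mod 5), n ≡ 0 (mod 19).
0

Using the Chinese Remainder Theorem:
M = product of moduli = 95
For equation 1: M_1 = 19, 19 ≡ 4 (mod 5), inverse of 19 mod 5 is 4 (check: 4 × 4 = 16 ≡ 1 (mod 5))
For equation 2: M_2 = 5, 5 ≡ 5 (mod 19), inverse of 5 mod 19 is 4 (check: 5 × 4 = 20 ≡ 1 (mod 19))
Combine: n ≡ Σ r_i×M_i×(M_i⁻¹ mod m_i) = 0×19×4 + 0×5×4 = 0 + 0 = 0
0 mod 95 = 0
n ≡ 0 (mod 95)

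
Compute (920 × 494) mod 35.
5

(920 × 494) = 454480
454480 mod 35 = 5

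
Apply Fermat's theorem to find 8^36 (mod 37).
By Fermat's Little Theorem, 8^{36} ≡ 1 (mod 37) since 37 is prime and gcd(8, 37) = 1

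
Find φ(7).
6

Prime factorization: 7 = 7
Using the formula φ(n) = n × Π(1 - 1/p) for each prime factor p:
φ(7) = 7 × (1 - 1/7)
φ(7) = 6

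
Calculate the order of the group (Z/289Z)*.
272

Prime factorization: 289 = 17^2
Using the formula φ(n) = n × Π(1 - 1/p) for each prime factor p:
φ(289) = 289 × (1 - 1/17)
φ(289) = 272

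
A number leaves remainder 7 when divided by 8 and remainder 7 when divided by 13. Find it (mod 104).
M = 8 × 13 = 104. M₁ = 13, y₁ ≡ 5 (mod 8). M₂ = 8, y₂ ≡ 5 (mod 13). n = 7×13×5 + 7×8×5 ≡ 7 (mod 104)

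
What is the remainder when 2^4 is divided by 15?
4 = 4 (binary 100). Repeated squaring mod 15: 2^1 ≡ 2; 2^2 ≡ 2² = 4 ≡ 4; 2^4 ≡ 4² = 16 ≡ 1. So 2^4 ≡ 1 (mod 15).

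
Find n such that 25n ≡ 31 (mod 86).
15

Since gcd(25, 86) = 1 divides 31, a solution exists.
Multiply both sides by the inverse of 25 mod 86:
  25^(-1) mod 86 = 31
  x ≡ 31 × 31 ≡ 961 ≡ 15 (mod 86)
Verification: 25 × 15 = 375 = 4 × 86 + 31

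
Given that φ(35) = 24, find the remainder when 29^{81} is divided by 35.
By Euler: 29^{24} ≡ 1 (mod 35) since gcd(29, 35) = 1. 81 = 3×24 + 9. So 29^{81} ≡ 29^{9} ≡ 29 (mod 35)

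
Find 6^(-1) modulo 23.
4

Using Extended Euclidean Algorithm:
gcd(6, 23) = 1
Bezout coefficients: 6 × 4 + 23 × -1 = 1
So 6 × 4 ≡ 1 (mod 23)
The inverse is 4 mod 23 = 4
Verification: 6 × 4 = 24 = 1 × 23 + 1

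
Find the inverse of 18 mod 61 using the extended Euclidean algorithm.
Extended GCD: 18(17) + 61(-5) = 1. So 18^(-1) ≡ 17 ≡ 17 (mod 61). Verify: 18 × 17 = 306 ≡ 1 (mod 61)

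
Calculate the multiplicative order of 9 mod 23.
Powers of 9 mod 23: 9^1≡9, 9^2≡12, 9^3≡16, 9^4≡6, 9^5≡8, 9^6≡3, 9^7≡4, 9^8≡13, 9^9≡2, 9^10≡18, 9^11≡1. Order = 11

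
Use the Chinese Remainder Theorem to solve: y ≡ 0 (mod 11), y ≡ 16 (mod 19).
187

Using the Chinese Remainder Theorem:
M = product of moduli = 209
For equation 1: M_1 = 19, 19 ≡ 8 (mod 11), inverse of 19 mod 11 is 7 (check: 8 × 7 = 56 ≡ 1 (mod 11))
For equation 2: M_2 = 11, 11 ≡ 11 (mod 19), inverse of 11 mod 19 is 7 (check: 11 × 7 = 77 ≡ 1 (mod 19))
Combine: y ≡ Σ r_i×M_i×(M_i⁻¹ mod m_i) = 0×19×7 + 16×11×7 = 0 + 1232 = 1232
1232 mod 209 = 187
y ≡ 187 (mod 209)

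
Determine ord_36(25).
Powers of 25 mod 36: 25^1≡25, 25^2≡13, 25^3≡1. Order = 3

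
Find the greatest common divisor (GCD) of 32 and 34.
2

Using the Euclidean algorithm:
32 = 0 × 34 + 32
34 = 1 × 32 + 2
32 = 16 × 2 + 0

GCD(32, 34) = 2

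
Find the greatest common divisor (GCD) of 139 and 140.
1

Using the Euclidean algorithm:
139 = 0 × 140 + 139
140 = 1 × 139 + 1
139 = 139 × 1 + 0

GCD(139, 140) = 1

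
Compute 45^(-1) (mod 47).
45^(-1) ≡ 23 (mod 47). Verification: 45 × 23 = 1035 ≡ 1 (mod 47)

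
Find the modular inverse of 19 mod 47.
19^(-1) ≡ 5 (mod 47). Verification: 19 × 5 = 95 ≡ 1 (mod 47)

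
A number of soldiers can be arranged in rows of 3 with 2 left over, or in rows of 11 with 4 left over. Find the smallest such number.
M = 3 × 11 = 33. M₁ = 11, y₁ ≡ 2 (mod 3). M₂ = 3, y₂ ≡ 4 (mod 11). m = 2×11×2 + 4×3×4 ≡ 26 (mod 33). The smallest positive such number is 26.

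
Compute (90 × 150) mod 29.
15

(90 × 150) = 13500
13500 mod 29 = 15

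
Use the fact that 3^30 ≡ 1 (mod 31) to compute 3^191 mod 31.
By Fermat: 3^{30} ≡ 1 (mod 31). 191 ≡ 11 (mod 30). So 3^{191} ≡ 3^{11} ≡ 13 (mod 31)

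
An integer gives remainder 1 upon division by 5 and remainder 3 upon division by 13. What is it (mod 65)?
M = 5 × 13 = 65. M₁ = 13, y₁ ≡ 2 (mod 5). M₂ = 5, y₂ ≡ 8 (mod 13). n = 1×13×2 + 3×5×8 ≡ 16 (mod 65). The smallest positive such number is 16.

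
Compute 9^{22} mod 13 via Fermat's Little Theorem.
9

By Fermat's Little Theorem, a^(p-1) ≡ 1 (mod p) for prime p and gcd(a, p) = 1
Here p = 13, so 9^12 ≡ 1 (mod 13)
We can reduce the exponent: 22 mod 12 = 10
So 9^22 ≡ 9^10 (mod 13)
Computing: 9^10 mod 13 = 9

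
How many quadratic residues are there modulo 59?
For prime 59, there are (p-1)/2 = (59-1)/2 = 29 quadratic residues (excluding 0).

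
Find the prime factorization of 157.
157

Divide by primes starting from smallest:
157 ÷ 157 = 1

157 = 157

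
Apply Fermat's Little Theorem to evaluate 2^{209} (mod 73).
4

By Fermat's Little Theorem, a^(p-1) ≡ 1 (mod p) for prime p and gcd(a, p) = 1
Here p = 73, so 2^72 ≡ 1 (mod 73)
We can reduce the exponent: 209 mod 72 = 65
So 2^209 ≡ 2^65 (mod 73)
Computing: 2^65 mod 73 = 4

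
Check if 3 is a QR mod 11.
By Euler's criterion: 3^{5} ≡ 1 (mod 11). Since this equals 1, 3 is a QR.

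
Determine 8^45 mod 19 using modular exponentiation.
Using Fermat: 8^{18} ≡ 1 (mod 19). 45 ≡ 9 (mod 18). So 8^{45} ≡ 8^{9} ≡ 18 (mod 19)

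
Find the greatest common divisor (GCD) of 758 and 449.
1

Using the Euclidean algorithm:
758 = 1 × 449 + 309
449 = 1 × 309 + 140
309 = 2 × 140 + 29
140 = 4 × 29 + 24
29 = 1 × 24 + 5
24 = 4 × 5 + 4
5 = 1 × 4 + 1
4 = 4 × 1 + 0

GCD(758, 449) = 1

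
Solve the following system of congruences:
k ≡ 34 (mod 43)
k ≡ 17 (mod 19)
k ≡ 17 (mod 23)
11816

Using the Chinese Remainder Theorem:
M = product of moduli = 18791
For equation 1: M_1 = 437, 437 ≡ 7 (mod 43), inverse of 437 mod 43 is 37 (check: 7 × 37 = 259 ≡ 1 (mod 43))
For equation 2: M_2 = 989, 989 ≡ 1 (mod 19), inverse of 989 mod 19 is 1 (check: 1 × 1 = 1 ≡ 1 (mod 19))
For equation 3: M_3 = 817, 817 ≡ 12 (mod 23), inverse of 817 mod 23 is 2 (check: 12 × 2 = 24 ≡ 1 (mod 23))
Combine: k ≡ Σ r_i×M_i×(M_i⁻¹ mod m_i) = 34×437×37 + 17×989×1 + 17×817×2 = 549746 + 16813 + 27778 = 594337
594337 mod 18791 = 11816
k ≡ 11816 (mod 18791)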